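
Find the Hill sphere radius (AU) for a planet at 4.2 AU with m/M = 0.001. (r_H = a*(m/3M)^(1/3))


r_H = a * (m/3M)^(1/3) = 4.2 * (0.001/3)^(1/3) = 0.2912

0.2912 AU


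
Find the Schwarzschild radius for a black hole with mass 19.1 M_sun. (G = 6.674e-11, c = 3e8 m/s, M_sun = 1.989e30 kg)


M = 19.1 * 1.989e30 kg = 3.79899e+31 kg. rs = 2GM/c^2 = 2 * 6.674e-11 * 3.79899e+31 / (3e8)^2 = 56343.2428

56343.2428 m


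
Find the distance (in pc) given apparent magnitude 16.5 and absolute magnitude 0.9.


d = 10^((m - M + 5)/5) = 10^((16.5 - 0.9 + 5)/5) = 13182.5674

13182.5674 pc


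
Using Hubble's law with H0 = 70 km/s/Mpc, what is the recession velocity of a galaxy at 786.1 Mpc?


v = H0 * d = 70 * 786.1 = 55027.0

55027.0 km/s


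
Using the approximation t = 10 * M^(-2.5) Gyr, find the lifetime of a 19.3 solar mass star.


t = 10 * M^(-2.5) = 10 * 19.3^(-2.5) = 0.0061

0.0061 Gyr


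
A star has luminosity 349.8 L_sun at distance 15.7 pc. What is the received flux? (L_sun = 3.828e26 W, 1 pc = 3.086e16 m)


F = L / (4*pi*d^2) = 1.339e+29 / (4*pi*(4.845e+17)^2) = 4.539e-08

4.539e-08 W/m^2


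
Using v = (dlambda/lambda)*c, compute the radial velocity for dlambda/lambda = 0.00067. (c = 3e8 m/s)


v = (dlambda/lambda) * c = 0.00067 * 3e8 = 201000.0

201000.0 m/s


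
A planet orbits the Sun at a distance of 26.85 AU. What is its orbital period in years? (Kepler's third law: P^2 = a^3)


P = a^(3/2) = 26.85^1.5 = 139.1286

139.1286 years


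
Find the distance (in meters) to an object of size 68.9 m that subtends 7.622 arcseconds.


D = size / theta_rad, theta_rad = 7.622 * pi/(180*3600) = 3.695e-05, D = 1.865e+06

1.865e+06 m


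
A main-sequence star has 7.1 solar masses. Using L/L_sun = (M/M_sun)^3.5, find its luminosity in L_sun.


L/L_sun = (M/M_sun)^3.5 = 7.1^3.5 = 953.6834

953.6834 L_sun


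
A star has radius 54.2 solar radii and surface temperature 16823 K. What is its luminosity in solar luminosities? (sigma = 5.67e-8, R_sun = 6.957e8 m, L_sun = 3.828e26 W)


R = 54.2 * 6.957e8 m = 3.770694e+10 m. L = 4*pi*R^2*sigma*T^4 = 4*pi*(3.770694e+10)^2 * 5.67e-8 * 16823^4 = 8.114266782e+31 W. L/L_sun = 8.114266782e+31 / 3.828e26 = 211971.4415

211971.4415 L_sun


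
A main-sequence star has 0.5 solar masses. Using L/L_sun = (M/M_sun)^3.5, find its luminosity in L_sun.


L/L_sun = (M/M_sun)^3.5 = 0.5^3.5 = 0.0884

0.0884 L_sun


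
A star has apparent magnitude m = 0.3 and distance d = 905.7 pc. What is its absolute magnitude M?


M = m - 5*log10(d) + 5 = 0.3 - 5*log10(905.7) + 5 = -9.4849

-9.4849


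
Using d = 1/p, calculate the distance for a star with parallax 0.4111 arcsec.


d = 1/p = 1/0.4111 = 2.4325

2.4325 pc


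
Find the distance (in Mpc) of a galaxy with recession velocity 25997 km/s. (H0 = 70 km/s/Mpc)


d = v / H0 = 25997 / 70 = 371.3857

371.3857 Mpc


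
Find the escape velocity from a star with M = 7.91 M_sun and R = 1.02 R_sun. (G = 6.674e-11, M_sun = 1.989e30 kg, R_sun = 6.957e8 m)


M = 7.91 * 1.989e30 kg = 1.573299e+31 kg; R = 1.02 * 6.957e8 m = 7.09614e+08 m. v_esc = sqrt(2GM/R) = sqrt(2 * 6.674e-11 * 1.573299e+31 / 7.09614e+08) = 1.720e+06

1.720e+06 m/s


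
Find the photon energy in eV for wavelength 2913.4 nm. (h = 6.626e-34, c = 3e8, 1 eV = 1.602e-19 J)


E = hc/lambda = 6.626e-34 * 3e8 / 2.913e-06 = 6.823e-20 J = 0.4259 eV

0.4259 eV


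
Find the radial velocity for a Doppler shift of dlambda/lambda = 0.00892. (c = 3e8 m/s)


v = (dlambda/lambda) * c = 0.00892 * 3e8 = 2.676e+06

2.676e+06 m/s


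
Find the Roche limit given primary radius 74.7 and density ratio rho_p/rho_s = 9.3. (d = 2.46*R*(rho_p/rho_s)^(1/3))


d_Roche = 2.46 * 74.7 * 9.3^(1/3) = 386.4411

386.4411


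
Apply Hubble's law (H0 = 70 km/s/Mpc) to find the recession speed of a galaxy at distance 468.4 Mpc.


v = H0 * d = 70 * 468.4 = 32788.0

32788.0 km/s


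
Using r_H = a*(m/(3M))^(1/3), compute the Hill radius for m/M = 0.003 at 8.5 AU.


r_H = a * (m/3M)^(1/3) = 8.5 * (0.003/3)^(1/3) = 0.85

0.85 AU


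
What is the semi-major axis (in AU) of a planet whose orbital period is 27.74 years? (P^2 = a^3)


a = P^(2/3) = 27.74^(2/3) = 9.1637

9.1637 AU


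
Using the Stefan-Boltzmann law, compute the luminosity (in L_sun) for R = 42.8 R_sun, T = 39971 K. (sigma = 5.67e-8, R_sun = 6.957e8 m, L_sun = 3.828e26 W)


R = 42.8 * 6.957e8 m = 2.977596e+10 m. L = 4*pi*R^2*sigma*T^4 = 4*pi*(2.977596e+10)^2 * 5.67e-8 * 39971^4 = 1.612517818e+33 W. L/L_sun = 1.612517818e+33 / 3.828e26 = 4.212e+06

4.212e+06 L_sun


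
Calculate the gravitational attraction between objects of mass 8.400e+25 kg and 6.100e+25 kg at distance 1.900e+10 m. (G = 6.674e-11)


F = G*m1*m2/r^2 = 6.674e-11 * 8.400e+25 * 6.100e+25 / (1.900e+10)^2 = 6.674e-11 * 5.124e+51 / 3.610e+20 = 9.473e+20

9.473e+20 N


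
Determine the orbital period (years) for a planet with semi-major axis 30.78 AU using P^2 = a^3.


P = a^(3/2) = 30.78^1.5 = 170.7666

170.7666 years


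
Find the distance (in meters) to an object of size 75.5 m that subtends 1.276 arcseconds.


D = size / theta_rad, theta_rad = 1.276 * pi/(180*3600) = 6.186e-06, D = 1.220e+07

1.220e+07 m


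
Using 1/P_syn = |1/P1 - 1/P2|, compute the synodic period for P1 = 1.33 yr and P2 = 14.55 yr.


1/P_syn = |1/P1 - 1/P2| = |1/1.33 - 1/14.55| => P_syn = 1.4638

1.4638 years


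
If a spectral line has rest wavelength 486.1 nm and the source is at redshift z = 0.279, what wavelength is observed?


lam_obs = lam_emit * (1 + z) = 486.1 * (1 + 0.279) = 621.7219

621.7219 nm


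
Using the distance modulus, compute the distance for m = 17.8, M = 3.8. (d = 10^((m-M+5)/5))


d = 10^((m - M + 5)/5) = 10^((17.8 - 3.8 + 5)/5) = 6309.5734

6309.5734 pc


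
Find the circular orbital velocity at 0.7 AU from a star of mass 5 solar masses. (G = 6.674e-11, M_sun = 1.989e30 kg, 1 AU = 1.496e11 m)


v = sqrt(GM/r) = sqrt(6.674e-11 * 9.945e+30 / 1.047e+11) = 79612.393

79612.393 m/s


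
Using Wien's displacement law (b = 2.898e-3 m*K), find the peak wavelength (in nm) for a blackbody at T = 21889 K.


lam_max = b / T = 2.898e-3 / 21889 = 1.324e-07 m = 132.3953 nm

132.3953 nm


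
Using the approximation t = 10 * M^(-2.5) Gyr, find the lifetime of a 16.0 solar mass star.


t = 10 * M^(-2.5) = 10 * 16.0^(-2.5) = 0.0098

0.0098 Gyr


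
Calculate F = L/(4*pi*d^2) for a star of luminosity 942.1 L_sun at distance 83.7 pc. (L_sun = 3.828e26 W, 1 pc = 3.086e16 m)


F = L / (4*pi*d^2) = 3.606e+29 / (4*pi*(2.583e+18)^2) = 4.301e-09

4.301e-09 W/m^2


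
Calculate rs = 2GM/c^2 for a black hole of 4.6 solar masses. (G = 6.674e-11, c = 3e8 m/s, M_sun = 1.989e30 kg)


M = 4.6 * 1.989e30 kg = 9.1494e+30 kg. rs = 2GM/c^2 = 2 * 6.674e-11 * 9.1494e+30 / (3e8)^2 = 13569.5768

13569.5768 m


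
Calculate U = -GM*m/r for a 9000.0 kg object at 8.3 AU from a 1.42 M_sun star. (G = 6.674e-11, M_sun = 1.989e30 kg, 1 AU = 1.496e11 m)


M = 1.42 * 1.989e30 kg = 2.82438e+30 kg; r = 8.3 AU * 1.496e11 m/AU = 1.24168e+12 m. U = -GM*m/r = -(6.674e-11 * 2.82438e+30 * 9000.0) / 1.24168e+12 = -1.366e+12

-1.366e+12 J


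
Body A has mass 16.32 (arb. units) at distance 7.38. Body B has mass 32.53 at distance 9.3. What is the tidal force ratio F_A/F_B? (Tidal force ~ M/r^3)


Ratio = (M1/r1^3) / (M2/r2^3) = (16.32/7.38^3) / (32.53/9.3^3) = 1.004

1.004


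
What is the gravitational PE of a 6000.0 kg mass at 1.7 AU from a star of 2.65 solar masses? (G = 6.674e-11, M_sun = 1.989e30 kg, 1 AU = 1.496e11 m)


M = 2.65 * 1.989e30 kg = 5.27085e+30 kg; r = 1.7 AU * 1.496e11 m/AU = 2.5432e+11 m. U = -GM*m/r = -(6.674e-11 * 5.27085e+30 * 6000.0) / 2.5432e+11 = -8.299e+12

-8.299e+12 J


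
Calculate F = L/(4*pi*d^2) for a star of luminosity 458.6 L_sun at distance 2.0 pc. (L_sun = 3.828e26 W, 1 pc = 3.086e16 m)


F = L / (4*pi*d^2) = 1.756e+29 / (4*pi*(6.172e+16)^2) = 3.667e-06

3.667e-06 W/m^2


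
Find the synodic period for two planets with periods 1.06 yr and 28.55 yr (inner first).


1/P_syn = |1/P1 - 1/P2| = |1/1.06 - 1/28.55| => P_syn = 1.1009

1.1009 years


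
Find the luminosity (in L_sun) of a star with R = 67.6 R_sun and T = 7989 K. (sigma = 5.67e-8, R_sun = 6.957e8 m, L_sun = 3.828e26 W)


R = 67.6 * 6.957e8 m = 4.702932e+10 m. L = 4*pi*R^2*sigma*T^4 = 4*pi*(4.702932e+10)^2 * 5.67e-8 * 7989^4 = 6.419482306e+30 W. L/L_sun = 6.419482306e+30 / 3.828e26 = 16769.8075

16769.8075 L_sun


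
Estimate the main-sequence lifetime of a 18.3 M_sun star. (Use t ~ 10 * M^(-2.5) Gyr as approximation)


t = 10 * M^(-2.5) = 10 * 18.3^(-2.5) = 0.007

0.007 Gyr


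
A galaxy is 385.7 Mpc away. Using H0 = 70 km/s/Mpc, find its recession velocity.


v = H0 * d = 70 * 385.7 = 26999.0

26999.0 km/s


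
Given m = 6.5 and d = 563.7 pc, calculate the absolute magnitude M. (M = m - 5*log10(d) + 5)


M = m - 5*log10(d) + 5 = 6.5 - 5*log10(563.7) + 5 = -2.2552

-2.2552


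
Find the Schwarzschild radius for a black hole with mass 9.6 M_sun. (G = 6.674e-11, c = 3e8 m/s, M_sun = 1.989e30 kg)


M = 9.6 * 1.989e30 kg = 1.90944e+31 kg. rs = 2GM/c^2 = 2 * 6.674e-11 * 1.90944e+31 / (3e8)^2 = 28319.1168

28319.1168 m


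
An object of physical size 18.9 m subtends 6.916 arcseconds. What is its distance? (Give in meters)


D = size / theta_rad, theta_rad = 6.916 * pi/(180*3600) = 3.353e-05, D = 563679.1264

563679.1264 m


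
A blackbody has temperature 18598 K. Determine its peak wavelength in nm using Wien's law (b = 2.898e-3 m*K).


lam_max = b / T = 2.898e-3 / 18598 = 1.558e-07 m = 155.8232 nm

155.8232 nm


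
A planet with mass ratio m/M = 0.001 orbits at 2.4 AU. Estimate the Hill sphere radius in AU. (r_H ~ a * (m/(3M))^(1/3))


r_H = a * (m/3M)^(1/3) = 2.4 * (0.001/3)^(1/3) = 0.1664

0.1664 AU


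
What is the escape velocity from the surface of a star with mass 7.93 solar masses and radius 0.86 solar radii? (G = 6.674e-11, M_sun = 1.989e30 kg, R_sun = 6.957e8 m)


M = 7.93 * 1.989e30 kg = 1.577277e+31 kg; R = 0.86 * 6.957e8 m = 5.98302e+08 m. v_esc = sqrt(2GM/R) = sqrt(2 * 6.674e-11 * 1.577277e+31 / 5.98302e+08) = 1.876e+06

1.876e+06 m/s


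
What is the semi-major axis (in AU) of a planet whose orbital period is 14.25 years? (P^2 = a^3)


a = P^(2/3) = 14.25^(2/3) = 5.8777

5.8777 AU


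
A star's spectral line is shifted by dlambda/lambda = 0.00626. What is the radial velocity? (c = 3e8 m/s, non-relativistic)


v = (dlambda/lambda) * c = 0.00626 * 3e8 = 1.878e+06

1.878e+06 m/s


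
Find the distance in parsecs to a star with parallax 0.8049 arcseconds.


d = 1/p = 1/0.8049 = 1.2424

1.2424 pc


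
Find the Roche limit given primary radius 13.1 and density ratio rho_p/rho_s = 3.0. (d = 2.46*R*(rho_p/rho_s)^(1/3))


d_Roche = 2.46 * 13.1 * 3.0^(1/3) = 46.4779

46.4779


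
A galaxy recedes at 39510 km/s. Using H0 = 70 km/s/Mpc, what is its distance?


d = v / H0 = 39510 / 70 = 564.4286

564.4286 Mpc


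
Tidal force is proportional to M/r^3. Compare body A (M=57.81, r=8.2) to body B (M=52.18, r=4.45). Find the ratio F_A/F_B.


Ratio = (M1/r1^3) / (M2/r2^3) = (57.81/8.2^3) / (52.18/4.45^3) = 0.1771

0.1771


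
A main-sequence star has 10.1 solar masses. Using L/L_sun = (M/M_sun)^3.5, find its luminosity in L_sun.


L/L_sun = (M/M_sun)^3.5 = 10.1^3.5 = 3274.3478

3274.3478 L_sun


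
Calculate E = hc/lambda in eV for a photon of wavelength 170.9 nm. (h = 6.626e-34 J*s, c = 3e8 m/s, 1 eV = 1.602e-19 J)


E = hc/lambda = 6.626e-34 * 3e8 / 1.709e-07 = 1.163e-18 J = 7.2605 eV

7.2605 eV


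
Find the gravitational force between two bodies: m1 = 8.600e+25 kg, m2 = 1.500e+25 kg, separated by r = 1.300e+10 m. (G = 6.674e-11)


F = G*m1*m2/r^2 = 6.674e-11 * 8.600e+25 * 1.500e+25 / (1.300e+10)^2 = 6.674e-11 * 1.290e+51 / 1.690e+20 = 5.094e+20

5.094e+20 N


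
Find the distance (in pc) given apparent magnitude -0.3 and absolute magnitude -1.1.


d = 10^((m - M + 5)/5) = 10^((-0.3 - -1.1 + 5)/5) = 14.4544

14.4544 pc


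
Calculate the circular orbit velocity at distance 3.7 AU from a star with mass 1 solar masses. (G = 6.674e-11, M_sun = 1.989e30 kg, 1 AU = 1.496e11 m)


v = sqrt(GM/r) = sqrt(6.674e-11 * 1.989e+30 / 5.535e+11) = 15486.1633

15486.1633 m/s


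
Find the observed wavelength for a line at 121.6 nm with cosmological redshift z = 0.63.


lam_obs = lam_emit * (1 + z) = 121.6 * (1 + 0.63) = 198.208

198.208 nm


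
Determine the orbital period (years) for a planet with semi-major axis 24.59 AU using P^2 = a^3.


P = a^(3/2) = 24.59^1.5 = 121.9376

121.9376 years


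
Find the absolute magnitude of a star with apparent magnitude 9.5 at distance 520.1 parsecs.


M = m - 5*log10(d) + 5 = 9.5 - 5*log10(520.1) + 5 = 0.9196

0.9196


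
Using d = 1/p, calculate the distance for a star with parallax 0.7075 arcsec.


d = 1/p = 1/0.7075 = 1.4134

1.4134 pc


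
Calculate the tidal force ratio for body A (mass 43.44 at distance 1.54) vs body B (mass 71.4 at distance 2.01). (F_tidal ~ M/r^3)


Ratio = (M1/r1^3) / (M2/r2^3) = (43.44/1.54^3) / (71.4/2.01^3) = 1.3528

1.3528


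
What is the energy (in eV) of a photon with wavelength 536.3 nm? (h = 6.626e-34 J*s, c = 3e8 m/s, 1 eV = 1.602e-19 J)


E = hc/lambda = 6.626e-34 * 3e8 / 5.363e-07 = 3.707e-19 J = 2.3137 eV

2.3137 eV


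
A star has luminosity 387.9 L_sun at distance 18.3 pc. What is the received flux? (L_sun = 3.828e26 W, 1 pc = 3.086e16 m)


F = L / (4*pi*d^2) = 1.485e+29 / (4*pi*(5.647e+17)^2) = 3.705e-08

3.705e-08 W/m^2


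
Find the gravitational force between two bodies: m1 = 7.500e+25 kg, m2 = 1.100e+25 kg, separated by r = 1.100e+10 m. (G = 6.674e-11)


F = G*m1*m2/r^2 = 6.674e-11 * 7.500e+25 * 1.100e+25 / (1.100e+10)^2 = 6.674e-11 * 8.250e+50 / 1.210e+20 = 4.550e+20

4.550e+20 N


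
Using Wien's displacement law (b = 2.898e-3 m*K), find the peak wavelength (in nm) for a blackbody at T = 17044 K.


lam_max = b / T = 2.898e-3 / 17044 = 1.700e-07 m = 170.0305 nm

170.0305 nm


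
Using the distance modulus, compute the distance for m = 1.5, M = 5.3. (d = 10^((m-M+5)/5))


d = 10^((m - M + 5)/5) = 10^((1.5 - 5.3 + 5)/5) = 1.7378

1.7378 pc


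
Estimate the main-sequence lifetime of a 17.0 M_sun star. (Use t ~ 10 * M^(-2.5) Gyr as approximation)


t = 10 * M^(-2.5) = 10 * 17.0^(-2.5) = 0.0084

0.0084 Gyr


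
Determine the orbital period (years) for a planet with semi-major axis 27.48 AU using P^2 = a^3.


P = a^(3/2) = 27.48^1.5 = 144.0539

144.0539 years


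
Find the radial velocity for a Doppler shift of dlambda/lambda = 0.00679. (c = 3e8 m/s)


v = (dlambda/lambda) * c = 0.00679 * 3e8 = 2.037e+06

2.037e+06 m/s


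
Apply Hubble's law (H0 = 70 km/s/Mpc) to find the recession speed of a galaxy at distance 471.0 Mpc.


v = H0 * d = 70 * 471.0 = 32970.0

32970.0 km/s


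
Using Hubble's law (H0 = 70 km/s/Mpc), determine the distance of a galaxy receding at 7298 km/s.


d = v / H0 = 7298 / 70 = 104.2571

104.2571 Mpc


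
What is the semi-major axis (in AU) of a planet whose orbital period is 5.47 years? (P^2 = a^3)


a = P^(2/3) = 5.47^(2/3) = 3.1045

3.1045 AU


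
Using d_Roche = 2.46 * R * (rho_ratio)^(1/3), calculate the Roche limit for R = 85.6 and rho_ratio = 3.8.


d_Roche = 2.46 * 85.6 * 3.8^(1/3) = 328.6019

328.6019


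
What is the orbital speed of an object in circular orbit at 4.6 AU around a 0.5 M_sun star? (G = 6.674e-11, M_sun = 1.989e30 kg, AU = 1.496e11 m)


v = sqrt(GM/r) = sqrt(6.674e-11 * 9.945e+29 / 6.882e+11) = 9820.8885

9820.8885 m/s


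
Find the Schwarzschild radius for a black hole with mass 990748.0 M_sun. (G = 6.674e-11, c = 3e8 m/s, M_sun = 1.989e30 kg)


M = 990748.0 * 1.989e30 kg = 1.970597772e+36 kg. rs = 2GM/c^2 = 2 * 6.674e-11 * 1.970597772e+36 / (3e8)^2 = 2.923e+09

2.923e+09 m


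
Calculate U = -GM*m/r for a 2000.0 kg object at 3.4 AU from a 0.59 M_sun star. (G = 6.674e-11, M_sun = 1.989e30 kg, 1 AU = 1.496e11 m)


M = 0.59 * 1.989e30 kg = 1.17351e+30 kg; r = 3.4 AU * 1.496e11 m/AU = 5.0864e+11 m. U = -GM*m/r = -(6.674e-11 * 1.17351e+30 * 2000.0) / 5.0864e+11 = -3.080e+11

-3.080e+11 J


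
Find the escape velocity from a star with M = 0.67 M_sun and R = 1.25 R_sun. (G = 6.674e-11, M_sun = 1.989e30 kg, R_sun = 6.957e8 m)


M = 0.67 * 1.989e30 kg = 1.33263e+30 kg; R = 1.25 * 6.957e8 m = 8.69625e+08 m. v_esc = sqrt(2GM/R) = sqrt(2 * 6.674e-11 * 1.33263e+30 / 8.69625e+08) = 452269.0655

452269.0655 m/s


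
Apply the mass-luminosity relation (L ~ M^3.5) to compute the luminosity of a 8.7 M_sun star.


L/L_sun = (M/M_sun)^3.5 = 8.7^3.5 = 1942.3048

1942.3048 L_sun


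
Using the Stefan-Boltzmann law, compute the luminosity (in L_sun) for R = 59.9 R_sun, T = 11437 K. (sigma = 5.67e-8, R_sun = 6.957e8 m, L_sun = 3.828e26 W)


R = 59.9 * 6.957e8 m = 4.167243e+10 m. L = 4*pi*R^2*sigma*T^4 = 4*pi*(4.167243e+10)^2 * 5.67e-8 * 11437^4 = 2.117088723e+31 W. L/L_sun = 2.117088723e+31 / 3.828e26 = 55305.348

55305.348 L_sun


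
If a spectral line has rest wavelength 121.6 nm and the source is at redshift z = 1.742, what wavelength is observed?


lam_obs = lam_emit * (1 + z) = 121.6 * (1 + 1.742) = 333.4272

333.4272 nm


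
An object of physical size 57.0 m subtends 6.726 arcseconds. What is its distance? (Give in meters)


D = size / theta_rad, theta_rad = 6.726 * pi/(180*3600) = 3.261e-05, D = 1.748e+06

1.748e+06 m


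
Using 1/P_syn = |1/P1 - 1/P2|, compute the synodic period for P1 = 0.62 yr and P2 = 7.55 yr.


1/P_syn = |1/P1 - 1/P2| = |1/0.62 - 1/7.55| => P_syn = 0.6755

0.6755 years


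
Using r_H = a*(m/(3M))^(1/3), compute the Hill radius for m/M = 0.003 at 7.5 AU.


r_H = a * (m/3M)^(1/3) = 7.5 * (0.003/3)^(1/3) = 0.75

0.75 AU


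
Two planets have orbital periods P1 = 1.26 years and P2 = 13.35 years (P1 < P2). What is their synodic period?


1/P_syn = |1/P1 - 1/P2| = |1/1.26 - 1/13.35| => P_syn = 1.3913

1.3913 years


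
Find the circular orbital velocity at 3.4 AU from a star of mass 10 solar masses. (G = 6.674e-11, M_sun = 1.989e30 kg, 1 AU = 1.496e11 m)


v = sqrt(GM/r) = sqrt(6.674e-11 * 1.989e+31 / 5.086e+11) = 51086.3927

51086.3927 m/s


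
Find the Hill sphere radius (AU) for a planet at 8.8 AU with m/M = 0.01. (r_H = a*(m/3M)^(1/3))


r_H = a * (m/3M)^(1/3) = 8.8 * (0.01/3)^(1/3) = 1.3145

1.3145 AU


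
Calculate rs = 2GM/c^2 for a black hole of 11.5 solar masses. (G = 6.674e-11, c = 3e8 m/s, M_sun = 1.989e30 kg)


M = 11.5 * 1.989e30 kg = 2.28735e+31 kg. rs = 2GM/c^2 = 2 * 6.674e-11 * 2.28735e+31 / (3e8)^2 = 33923.942

33923.942 m


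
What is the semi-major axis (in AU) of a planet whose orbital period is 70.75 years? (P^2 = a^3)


a = P^(2/3) = 70.75^(2/3) = 17.1061

17.1061 AU


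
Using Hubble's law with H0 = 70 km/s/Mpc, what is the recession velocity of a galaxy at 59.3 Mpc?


v = H0 * d = 70 * 59.3 = 4151.0

4151.0 km/s


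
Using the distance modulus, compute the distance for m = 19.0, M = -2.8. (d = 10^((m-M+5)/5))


d = 10^((m - M + 5)/5) = 10^((19.0 - -2.8 + 5)/5) = 229086.7653

229086.7653 pc


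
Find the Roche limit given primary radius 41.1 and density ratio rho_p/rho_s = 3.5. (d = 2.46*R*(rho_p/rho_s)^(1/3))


d_Roche = 2.46 * 41.1 * 3.5^(1/3) = 153.5087

153.5087


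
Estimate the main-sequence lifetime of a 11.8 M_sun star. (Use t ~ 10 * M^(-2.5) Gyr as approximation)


t = 10 * M^(-2.5) = 10 * 11.8^(-2.5) = 0.0209

0.0209 Gyr


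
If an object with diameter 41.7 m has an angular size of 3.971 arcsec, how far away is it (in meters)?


D = size / theta_rad, theta_rad = 3.971 * pi/(180*3600) = 1.925e-05, D = 2.166e+06

2.166e+06 m


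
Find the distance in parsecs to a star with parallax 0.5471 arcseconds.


d = 1/p = 1/0.5471 = 1.8278

1.8278 pc


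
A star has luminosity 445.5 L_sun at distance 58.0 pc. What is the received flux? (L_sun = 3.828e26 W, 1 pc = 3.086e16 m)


F = L / (4*pi*d^2) = 1.705e+29 / (4*pi*(1.790e+18)^2) = 4.236e-09

4.236e-09 W/m^2


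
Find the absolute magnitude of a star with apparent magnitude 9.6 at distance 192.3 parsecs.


M = m - 5*log10(d) + 5 = 9.6 - 5*log10(192.3) + 5 = 3.1801

3.1801


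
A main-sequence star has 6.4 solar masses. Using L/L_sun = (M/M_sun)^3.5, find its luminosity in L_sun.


L/L_sun = (M/M_sun)^3.5 = 6.4^3.5 = 663.1777

663.1777 L_sun


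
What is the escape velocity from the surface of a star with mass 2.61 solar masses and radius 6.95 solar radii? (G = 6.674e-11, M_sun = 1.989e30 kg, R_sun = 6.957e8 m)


M = 2.61 * 1.989e30 kg = 5.19129e+30 kg; R = 6.95 * 6.957e8 m = 4.835115e+09 m. v_esc = sqrt(2GM/R) = sqrt(2 * 6.674e-11 * 5.19129e+30 / 4.835115e+09) = 378566.6398

378566.6398 m/s


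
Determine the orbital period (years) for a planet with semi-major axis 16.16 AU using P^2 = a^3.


P = a^(3/2) = 16.16^1.5 = 64.9624

64.9624 years


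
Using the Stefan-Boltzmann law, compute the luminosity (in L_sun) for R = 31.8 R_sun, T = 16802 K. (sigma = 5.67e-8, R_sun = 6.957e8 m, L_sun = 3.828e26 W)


R = 31.8 * 6.957e8 m = 2.212326e+10 m. L = 4*pi*R^2*sigma*T^4 = 4*pi*(2.212326e+10)^2 * 5.67e-8 * 16802^4 = 2.779297848e+31 W. L/L_sun = 2.779297848e+31 / 3.828e26 = 72604.437

72604.437 L_sun


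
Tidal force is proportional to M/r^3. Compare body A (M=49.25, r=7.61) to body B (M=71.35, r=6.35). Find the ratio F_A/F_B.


Ratio = (M1/r1^3) / (M2/r2^3) = (49.25/7.61^3) / (71.35/6.35^3) = 0.401

0.401


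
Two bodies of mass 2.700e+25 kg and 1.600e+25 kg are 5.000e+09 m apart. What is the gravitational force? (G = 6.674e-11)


F = G*m1*m2/r^2 = 6.674e-11 * 2.700e+25 * 1.600e+25 / (5.000e+09)^2 = 6.674e-11 * 4.320e+50 / 2.500e+19 = 1.153e+21

1.153e+21 N


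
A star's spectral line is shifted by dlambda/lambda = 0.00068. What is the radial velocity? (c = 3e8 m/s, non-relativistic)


v = (dlambda/lambda) * c = 0.00068 * 3e8 = 204000.0

204000.0 m/s


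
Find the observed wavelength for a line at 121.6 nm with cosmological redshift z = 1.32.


lam_obs = lam_emit * (1 + z) = 121.6 * (1 + 1.32) = 282.112

282.112 nm


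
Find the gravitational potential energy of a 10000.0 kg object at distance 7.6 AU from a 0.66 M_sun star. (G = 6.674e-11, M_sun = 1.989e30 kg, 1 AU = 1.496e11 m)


M = 0.66 * 1.989e30 kg = 1.31274e+30 kg; r = 7.6 AU * 1.496e11 m/AU = 1.13696e+12 m. U = -GM*m/r = -(6.674e-11 * 1.31274e+30 * 10000.0) / 1.13696e+12 = -7.706e+11

-7.706e+11 J


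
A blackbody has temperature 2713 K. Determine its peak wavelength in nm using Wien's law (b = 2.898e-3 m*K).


lam_max = b / T = 2.898e-3 / 2713 = 1.068e-06 m = 1068.1902 nm

1068.1902 nm


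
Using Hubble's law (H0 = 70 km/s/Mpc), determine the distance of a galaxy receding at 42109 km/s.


d = v / H0 = 42109 / 70 = 601.5571

601.5571 Mpc


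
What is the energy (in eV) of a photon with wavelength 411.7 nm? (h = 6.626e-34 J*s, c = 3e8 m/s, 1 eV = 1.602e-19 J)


E = hc/lambda = 6.626e-34 * 3e8 / 4.117e-07 = 4.828e-19 J = 3.0139 eV

3.0139 eV


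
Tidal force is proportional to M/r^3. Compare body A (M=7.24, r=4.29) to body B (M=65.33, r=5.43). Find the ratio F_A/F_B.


Ratio = (M1/r1^3) / (M2/r2^3) = (7.24/4.29^3) / (65.33/5.43^3) = 0.2247

0.2247


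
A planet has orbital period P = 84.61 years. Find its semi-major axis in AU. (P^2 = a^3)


a = P^(2/3) = 84.61^(2/3) = 19.2729

19.2729 AU


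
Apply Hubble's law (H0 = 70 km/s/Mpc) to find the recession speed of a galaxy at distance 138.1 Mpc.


v = H0 * d = 70 * 138.1 = 9667.0

9667.0 km/s


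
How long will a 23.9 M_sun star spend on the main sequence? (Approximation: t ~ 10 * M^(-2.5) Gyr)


t = 10 * M^(-2.5) = 10 * 23.9^(-2.5) = 0.0036

0.0036 Gyr


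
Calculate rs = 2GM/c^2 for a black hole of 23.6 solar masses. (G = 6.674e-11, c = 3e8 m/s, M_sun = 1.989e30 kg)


M = 23.6 * 1.989e30 kg = 4.69404e+31 kg. rs = 2GM/c^2 = 2 * 6.674e-11 * 4.69404e+31 / (3e8)^2 = 69617.8288

69617.8288 m


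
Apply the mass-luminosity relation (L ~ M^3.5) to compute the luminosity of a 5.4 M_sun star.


L/L_sun = (M/M_sun)^3.5 = 5.4^3.5 = 365.9133

365.9133 L_sun


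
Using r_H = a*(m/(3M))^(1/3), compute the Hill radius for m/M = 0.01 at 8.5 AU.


r_H = a * (m/3M)^(1/3) = 8.5 * (0.01/3)^(1/3) = 1.2697

1.2697 AU


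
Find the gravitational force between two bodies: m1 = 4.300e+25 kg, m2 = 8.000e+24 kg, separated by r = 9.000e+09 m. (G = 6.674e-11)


F = G*m1*m2/r^2 = 6.674e-11 * 4.300e+25 * 8.000e+24 / (9.000e+09)^2 = 6.674e-11 * 3.440e+50 / 8.100e+19 = 2.834e+20

2.834e+20 N


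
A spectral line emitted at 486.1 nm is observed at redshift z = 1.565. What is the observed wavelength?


lam_obs = lam_emit * (1 + z) = 486.1 * (1 + 1.565) = 1246.8465

1246.8465 nm


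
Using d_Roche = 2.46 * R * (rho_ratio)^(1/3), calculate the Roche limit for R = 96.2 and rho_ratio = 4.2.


d_Roche = 2.46 * 96.2 * 4.2^(1/3) = 381.8211

381.8211


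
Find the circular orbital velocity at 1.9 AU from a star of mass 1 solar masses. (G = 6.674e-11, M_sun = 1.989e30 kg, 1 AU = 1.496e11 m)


v = sqrt(GM/r) = sqrt(6.674e-11 * 1.989e+30 / 2.842e+11) = 21610.6533

21610.6533 m/s


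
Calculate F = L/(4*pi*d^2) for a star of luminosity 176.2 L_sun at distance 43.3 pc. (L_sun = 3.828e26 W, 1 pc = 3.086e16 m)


F = L / (4*pi*d^2) = 6.745e+28 / (4*pi*(1.336e+18)^2) = 3.006e-09

3.006e-09 W/m^2


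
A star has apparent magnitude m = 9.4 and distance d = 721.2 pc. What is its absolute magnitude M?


M = m - 5*log10(d) + 5 = 9.4 - 5*log10(721.2) + 5 = 0.1097

0.1097


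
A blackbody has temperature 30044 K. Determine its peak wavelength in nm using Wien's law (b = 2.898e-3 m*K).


lam_max = b / T = 2.898e-3 / 30044 = 9.646e-08 m = 96.4585 nm

96.4585 nm


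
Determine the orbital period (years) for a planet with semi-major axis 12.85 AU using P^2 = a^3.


P = a^(3/2) = 12.85^1.5 = 46.0633

46.0633 years


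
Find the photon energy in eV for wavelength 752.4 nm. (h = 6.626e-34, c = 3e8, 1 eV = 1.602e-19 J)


E = hc/lambda = 6.626e-34 * 3e8 / 7.524e-07 = 2.642e-19 J = 1.6492 eV

1.6492 eV


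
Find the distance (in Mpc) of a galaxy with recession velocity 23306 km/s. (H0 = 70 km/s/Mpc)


d = v / H0 = 23306 / 70 = 332.9429

332.9429 Mpc


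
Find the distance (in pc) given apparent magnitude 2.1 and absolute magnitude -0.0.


d = 10^((m - M + 5)/5) = 10^((2.1 - -0.0 + 5)/5) = 26.3027

26.3027 pc


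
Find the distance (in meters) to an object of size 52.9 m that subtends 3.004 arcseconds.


D = size / theta_rad, theta_rad = 3.004 * pi/(180*3600) = 1.456e-05, D = 3.632e+06

3.632e+06 m


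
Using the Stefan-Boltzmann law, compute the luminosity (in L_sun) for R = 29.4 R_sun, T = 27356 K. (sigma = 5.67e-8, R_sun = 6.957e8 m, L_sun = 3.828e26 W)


R = 29.4 * 6.957e8 m = 2.045358e+10 m. L = 4*pi*R^2*sigma*T^4 = 4*pi*(2.045358e+10)^2 * 5.67e-8 * 27356^4 = 1.669329125e+32 W. L/L_sun = 1.669329125e+32 / 3.828e26 = 436083.8885

436083.8885 L_sun


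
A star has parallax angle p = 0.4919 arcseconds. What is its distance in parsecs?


d = 1/p = 1/0.4919 = 2.0329

2.0329 pc


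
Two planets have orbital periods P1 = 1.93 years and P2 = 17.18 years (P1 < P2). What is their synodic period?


1/P_syn = |1/P1 - 1/P2| = |1/1.93 - 1/17.18| => P_syn = 2.1743

2.1743 years


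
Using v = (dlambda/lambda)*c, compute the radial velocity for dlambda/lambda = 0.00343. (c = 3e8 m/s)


v = (dlambda/lambda) * c = 0.00343 * 3e8 = 1.029e+06

1.029e+06 m/s


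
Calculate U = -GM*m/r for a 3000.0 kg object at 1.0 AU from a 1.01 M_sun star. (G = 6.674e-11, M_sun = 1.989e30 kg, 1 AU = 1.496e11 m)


M = 1.01 * 1.989e30 kg = 2.00889e+30 kg; r = 1.0 AU * 1.496e11 m/AU = 1.496e+11 m. U = -GM*m/r = -(6.674e-11 * 2.00889e+30 * 3000.0) / 1.496e+11 = -2.689e+12

-2.689e+12 J


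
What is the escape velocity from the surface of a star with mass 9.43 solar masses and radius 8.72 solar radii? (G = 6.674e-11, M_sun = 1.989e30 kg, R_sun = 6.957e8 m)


M = 9.43 * 1.989e30 kg = 1.875627e+31 kg; R = 8.72 * 6.957e8 m = 6.066504e+09 m. v_esc = sqrt(2GM/R) = sqrt(2 * 6.674e-11 * 1.875627e+31 / 6.066504e+09) = 642409.7042

642409.7042 m/s


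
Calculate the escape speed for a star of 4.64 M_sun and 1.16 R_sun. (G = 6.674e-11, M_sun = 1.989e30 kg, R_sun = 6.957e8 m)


M = 4.64 * 1.989e30 kg = 9.22896e+30 kg; R = 1.16 * 6.957e8 m = 8.07012e+08 m. v_esc = sqrt(2GM/R) = sqrt(2 * 6.674e-11 * 9.22896e+30 / 8.07012e+08) = 1.236e+06

1.236e+06 m/s


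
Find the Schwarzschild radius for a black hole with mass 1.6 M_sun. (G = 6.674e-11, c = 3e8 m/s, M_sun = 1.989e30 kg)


M = 1.6 * 1.989e30 kg = 3.1824e+30 kg. rs = 2GM/c^2 = 2 * 6.674e-11 * 3.1824e+30 / (3e8)^2 = 4719.8528

4719.8528 m


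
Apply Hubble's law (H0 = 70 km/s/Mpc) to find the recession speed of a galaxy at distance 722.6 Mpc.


v = H0 * d = 70 * 722.6 = 50582.0

50582.0 km/s


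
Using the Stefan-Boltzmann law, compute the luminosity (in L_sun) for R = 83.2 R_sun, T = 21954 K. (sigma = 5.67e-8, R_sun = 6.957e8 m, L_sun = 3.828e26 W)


R = 83.2 * 6.957e8 m = 5.788224e+10 m. L = 4*pi*R^2*sigma*T^4 = 4*pi*(5.788224e+10)^2 * 5.67e-8 * 21954^4 = 5.545468232e+32 W. L/L_sun = 5.545468232e+32 / 3.828e26 = 1.449e+06

1.449e+06 L_sun


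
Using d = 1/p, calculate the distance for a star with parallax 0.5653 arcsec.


d = 1/p = 1/0.5653 = 1.769

1.769 pc


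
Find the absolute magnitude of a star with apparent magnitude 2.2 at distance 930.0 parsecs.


M = m - 5*log10(d) + 5 = 2.2 - 5*log10(930.0) + 5 = -7.6424

-7.6424


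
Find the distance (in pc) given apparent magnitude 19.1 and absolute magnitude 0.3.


d = 10^((m - M + 5)/5) = 10^((19.1 - 0.3 + 5)/5) = 57543.9937

57543.9937 pc


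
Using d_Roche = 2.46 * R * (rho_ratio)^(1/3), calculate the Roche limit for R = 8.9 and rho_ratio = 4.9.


d_Roche = 2.46 * 8.9 * 4.9^(1/3) = 37.1869

37.1869


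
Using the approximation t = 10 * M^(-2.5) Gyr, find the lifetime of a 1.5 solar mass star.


t = 10 * M^(-2.5) = 10 * 1.5^(-2.5) = 3.6289

3.6289 Gyr


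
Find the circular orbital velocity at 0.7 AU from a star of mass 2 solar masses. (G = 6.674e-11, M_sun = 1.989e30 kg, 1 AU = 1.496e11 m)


v = sqrt(GM/r) = sqrt(6.674e-11 * 3.978e+30 / 1.047e+11) = 50351.2984

50351.2984 m/s


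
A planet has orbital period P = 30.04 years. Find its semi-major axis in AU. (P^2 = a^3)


a = P^(2/3) = 30.04^(2/3) = 9.6635

9.6635 AU


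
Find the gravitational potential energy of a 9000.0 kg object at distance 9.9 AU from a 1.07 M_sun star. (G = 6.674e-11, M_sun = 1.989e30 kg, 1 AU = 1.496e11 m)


M = 1.07 * 1.989e30 kg = 2.12823e+30 kg; r = 9.9 AU * 1.496e11 m/AU = 1.48104e+12 m. U = -GM*m/r = -(6.674e-11 * 2.12823e+30 * 9000.0) / 1.48104e+12 = -8.631e+11

-8.631e+11 J


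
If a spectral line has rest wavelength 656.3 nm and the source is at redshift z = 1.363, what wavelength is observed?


lam_obs = lam_emit * (1 + z) = 656.3 * (1 + 1.363) = 1550.8369

1550.8369 nm


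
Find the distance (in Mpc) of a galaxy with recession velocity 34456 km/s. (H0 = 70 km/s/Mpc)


d = v / H0 = 34456 / 70 = 492.2286

492.2286 Mpc


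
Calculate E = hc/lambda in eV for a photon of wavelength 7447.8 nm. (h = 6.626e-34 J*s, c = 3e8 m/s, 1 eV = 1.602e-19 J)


E = hc/lambda = 6.626e-34 * 3e8 / 7.448e-06 = 2.669e-20 J = 0.1666 eV

0.1666 eV


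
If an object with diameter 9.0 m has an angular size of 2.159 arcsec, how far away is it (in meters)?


D = size / theta_rad, theta_rad = 2.159 * pi/(180*3600) = 1.047e-05, D = 859834.7643

859834.7643 m


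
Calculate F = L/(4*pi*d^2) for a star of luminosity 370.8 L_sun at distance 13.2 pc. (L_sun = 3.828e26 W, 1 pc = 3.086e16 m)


F = L / (4*pi*d^2) = 1.419e+29 / (4*pi*(4.074e+17)^2) = 6.807e-08

6.807e-08 W/m^2


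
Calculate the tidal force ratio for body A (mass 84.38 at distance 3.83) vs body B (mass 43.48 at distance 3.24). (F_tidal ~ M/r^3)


Ratio = (M1/r1^3) / (M2/r2^3) = (84.38/3.83^3) / (43.48/3.24^3) = 1.1749

1.1749


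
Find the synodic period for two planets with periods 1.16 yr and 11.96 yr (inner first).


1/P_syn = |1/P1 - 1/P2| = |1/1.16 - 1/11.96| => P_syn = 1.2846

1.2846 years


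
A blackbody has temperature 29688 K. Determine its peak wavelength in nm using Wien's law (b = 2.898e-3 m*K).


lam_max = b / T = 2.898e-3 / 29688 = 9.762e-08 m = 97.6152 nm

97.6152 nm


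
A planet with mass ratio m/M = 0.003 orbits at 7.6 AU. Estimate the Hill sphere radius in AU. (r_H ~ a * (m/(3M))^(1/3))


r_H = a * (m/3M)^(1/3) = 7.6 * (0.003/3)^(1/3) = 0.76

0.76 AU


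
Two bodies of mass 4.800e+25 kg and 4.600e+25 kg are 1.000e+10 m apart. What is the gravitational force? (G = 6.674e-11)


F = G*m1*m2/r^2 = 6.674e-11 * 4.800e+25 * 4.600e+25 / (1.000e+10)^2 = 6.674e-11 * 2.208e+51 / 1.000e+20 = 1.474e+21

1.474e+21 N


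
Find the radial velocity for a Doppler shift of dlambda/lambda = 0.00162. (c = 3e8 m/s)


v = (dlambda/lambda) * c = 0.00162 * 3e8 = 486000.0

486000.0 m/s


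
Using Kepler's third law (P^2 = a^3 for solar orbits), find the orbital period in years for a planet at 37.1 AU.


P = a^(3/2) = 37.1^1.5 = 225.9752

225.9752 years


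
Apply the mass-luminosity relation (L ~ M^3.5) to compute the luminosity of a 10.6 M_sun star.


L/L_sun = (M/M_sun)^3.5 = 10.6^3.5 = 3877.6672

3877.6672 L_sun


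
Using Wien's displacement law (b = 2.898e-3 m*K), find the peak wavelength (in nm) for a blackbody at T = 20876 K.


lam_max = b / T = 2.898e-3 / 20876 = 1.388e-07 m = 138.8197 nm

138.8197 nm


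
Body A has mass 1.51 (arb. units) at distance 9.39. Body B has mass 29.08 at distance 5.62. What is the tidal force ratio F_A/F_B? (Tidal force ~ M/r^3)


Ratio = (M1/r1^3) / (M2/r2^3) = (1.51/9.39^3) / (29.08/5.62^3) = 0.0111

0.0111


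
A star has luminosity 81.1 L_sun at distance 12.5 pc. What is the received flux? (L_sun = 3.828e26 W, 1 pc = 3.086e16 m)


F = L / (4*pi*d^2) = 3.105e+28 / (4*pi*(3.858e+17)^2) = 1.660e-08

1.660e-08 W/m^2


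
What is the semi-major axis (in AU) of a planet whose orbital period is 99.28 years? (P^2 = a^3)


a = P^(2/3) = 99.28^(2/3) = 21.4408

21.4408 AU


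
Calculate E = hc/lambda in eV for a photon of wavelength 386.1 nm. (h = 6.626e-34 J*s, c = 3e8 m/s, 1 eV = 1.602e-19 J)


E = hc/lambda = 6.626e-34 * 3e8 / 3.861e-07 = 5.148e-19 J = 3.2137 eV

3.2137 eV


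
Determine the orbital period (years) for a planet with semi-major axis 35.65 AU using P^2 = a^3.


P = a^(3/2) = 35.65^1.5 = 212.8577

212.8577 years


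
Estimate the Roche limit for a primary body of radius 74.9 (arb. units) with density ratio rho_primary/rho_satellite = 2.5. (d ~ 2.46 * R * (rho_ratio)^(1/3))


d_Roche = 2.46 * 74.9 * 2.5^(1/3) = 250.0712

250.0712


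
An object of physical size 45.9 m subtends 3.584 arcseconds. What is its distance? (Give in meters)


D = size / theta_rad, theta_rad = 3.584 * pi/(180*3600) = 1.738e-05, D = 2.642e+06

2.642e+06 m


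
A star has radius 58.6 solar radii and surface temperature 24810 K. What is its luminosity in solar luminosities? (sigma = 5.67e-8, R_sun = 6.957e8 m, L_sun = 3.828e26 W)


R = 58.6 * 6.957e8 m = 4.076802e+10 m. L = 4*pi*R^2*sigma*T^4 = 4*pi*(4.076802e+10)^2 * 5.67e-8 * 24810^4 = 4.486825906e+32 W. L/L_sun = 4.486825906e+32 / 3.828e26 = 1.172e+06

1.172e+06 L_sun


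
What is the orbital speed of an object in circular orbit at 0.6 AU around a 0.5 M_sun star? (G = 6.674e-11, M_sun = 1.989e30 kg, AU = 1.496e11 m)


v = sqrt(GM/r) = sqrt(6.674e-11 * 9.945e+29 / 8.976e+10) = 27192.809

27192.809 m/s


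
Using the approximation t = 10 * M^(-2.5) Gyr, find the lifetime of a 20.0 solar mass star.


t = 10 * M^(-2.5) = 10 * 20.0^(-2.5) = 0.0056

0.0056 Gyr


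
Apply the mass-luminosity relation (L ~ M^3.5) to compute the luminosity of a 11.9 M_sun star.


L/L_sun = (M/M_sun)^3.5 = 11.9^3.5 = 5813.188

5813.188 L_sun


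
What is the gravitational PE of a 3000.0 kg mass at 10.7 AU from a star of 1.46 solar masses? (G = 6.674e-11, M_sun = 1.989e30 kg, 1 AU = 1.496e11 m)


M = 1.46 * 1.989e30 kg = 2.90394e+30 kg; r = 10.7 AU * 1.496e11 m/AU = 1.60072e+12 m. U = -GM*m/r = -(6.674e-11 * 2.90394e+30 * 3000.0) / 1.60072e+12 = -3.632e+11

-3.632e+11 J


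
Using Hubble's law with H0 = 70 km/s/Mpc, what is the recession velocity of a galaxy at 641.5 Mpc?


v = H0 * d = 70 * 641.5 = 44905.0

44905.0 km/s


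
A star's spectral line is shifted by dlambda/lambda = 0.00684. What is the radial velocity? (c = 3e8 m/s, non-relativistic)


v = (dlambda/lambda) * c = 0.00684 * 3e8 = 2.052e+06

2.052e+06 m/s


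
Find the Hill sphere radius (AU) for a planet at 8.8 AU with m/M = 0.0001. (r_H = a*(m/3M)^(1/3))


r_H = a * (m/3M)^(1/3) = 8.8 * (0.0001/3)^(1/3) = 0.2832

0.2832 AU


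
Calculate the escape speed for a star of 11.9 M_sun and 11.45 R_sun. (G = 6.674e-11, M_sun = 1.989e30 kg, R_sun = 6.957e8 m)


M = 11.9 * 1.989e30 kg = 2.36691e+31 kg; R = 11.45 * 6.957e8 m = 7.965765e+09 m. v_esc = sqrt(2GM/R) = sqrt(2 * 6.674e-11 * 2.36691e+31 / 7.965765e+09) = 629774.724

629774.724 m/s


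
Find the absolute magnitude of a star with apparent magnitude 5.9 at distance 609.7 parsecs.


M = m - 5*log10(d) + 5 = 5.9 - 5*log10(609.7) + 5 = -3.0256

-3.0256


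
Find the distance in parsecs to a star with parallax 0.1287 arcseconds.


d = 1/p = 1/0.1287 = 7.77

7.77 pc


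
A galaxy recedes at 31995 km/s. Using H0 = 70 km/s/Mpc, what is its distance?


d = v / H0 = 31995 / 70 = 457.0714

457.0714 Mpc


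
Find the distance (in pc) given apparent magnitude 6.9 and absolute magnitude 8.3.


d = 10^((m - M + 5)/5) = 10^((6.9 - 8.3 + 5)/5) = 5.2481

5.2481 pc


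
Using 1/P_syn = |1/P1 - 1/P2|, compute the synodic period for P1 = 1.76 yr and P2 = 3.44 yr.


1/P_syn = |1/P1 - 1/P2| = |1/1.76 - 1/3.44| => P_syn = 3.6038

3.6038 years


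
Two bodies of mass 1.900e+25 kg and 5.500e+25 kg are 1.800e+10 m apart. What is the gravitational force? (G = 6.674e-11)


F = G*m1*m2/r^2 = 6.674e-11 * 1.900e+25 * 5.500e+25 / (1.800e+10)^2 = 6.674e-11 * 1.045e+51 / 3.240e+20 = 2.153e+20

2.153e+20 N


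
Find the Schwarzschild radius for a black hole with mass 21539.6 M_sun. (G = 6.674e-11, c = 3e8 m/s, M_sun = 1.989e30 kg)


M = 21539.6 * 1.989e30 kg = 4.28422644e+34 kg. rs = 2GM/c^2 = 2 * 6.674e-11 * 4.28422644e+34 / (3e8)^2 = 6.354e+07

6.354e+07 m


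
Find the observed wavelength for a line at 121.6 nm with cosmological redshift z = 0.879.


lam_obs = lam_emit * (1 + z) = 121.6 * (1 + 0.879) = 228.4864

228.4864 nm


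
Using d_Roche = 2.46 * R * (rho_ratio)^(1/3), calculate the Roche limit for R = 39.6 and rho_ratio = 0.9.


d_Roche = 2.46 * 39.6 * 0.9^(1/3) = 94.0541

94.0541


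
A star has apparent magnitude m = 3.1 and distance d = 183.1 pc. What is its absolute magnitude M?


M = m - 5*log10(d) + 5 = 3.1 - 5*log10(183.1) + 5 = -3.2134

-3.2134


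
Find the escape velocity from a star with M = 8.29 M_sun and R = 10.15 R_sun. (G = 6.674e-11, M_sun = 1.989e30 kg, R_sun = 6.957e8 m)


M = 8.29 * 1.989e30 kg = 1.648881e+31 kg; R = 10.15 * 6.957e8 m = 7.061355e+09 m. v_esc = sqrt(2GM/R) = sqrt(2 * 6.674e-11 * 1.648881e+31 / 7.061355e+09) = 558288.5655

558288.5655 m/s


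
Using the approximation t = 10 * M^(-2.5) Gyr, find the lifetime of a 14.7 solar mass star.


t = 10 * M^(-2.5) = 10 * 14.7^(-2.5) = 0.0121

0.0121 Gyr
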